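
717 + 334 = 1051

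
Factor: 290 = 2^1*5^1*29^1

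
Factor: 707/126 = 2^(-1)*3^(-2)*101^1 = 101/18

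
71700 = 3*23900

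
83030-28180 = 54850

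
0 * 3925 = 0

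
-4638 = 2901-7539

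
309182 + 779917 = 1089099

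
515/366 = 1 + 149/366 ≈ 1.41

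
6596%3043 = 510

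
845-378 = 467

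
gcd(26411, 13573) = 49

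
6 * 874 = 5244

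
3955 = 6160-2205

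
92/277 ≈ 0.332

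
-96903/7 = -13843 - 2/7 ≈ -13843.29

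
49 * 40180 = 1968820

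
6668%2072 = 452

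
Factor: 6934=2^1*3467^1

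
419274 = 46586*9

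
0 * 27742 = 0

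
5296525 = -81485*(-65)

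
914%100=14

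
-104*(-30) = 3120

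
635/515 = 1 + 24/103 ≈ 1.23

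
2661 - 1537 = 1124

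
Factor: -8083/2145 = -1*3^(-1)*5^(-1)*11^(-1)*13^(-1)*59^1*137^1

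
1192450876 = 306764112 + 885686764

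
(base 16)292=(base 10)658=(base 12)46a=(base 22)17k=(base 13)3b8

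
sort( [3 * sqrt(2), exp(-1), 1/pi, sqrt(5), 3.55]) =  [1/pi, exp(-1), sqrt(5), 3.55, 3 * sqrt(2)]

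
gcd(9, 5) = 1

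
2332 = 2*1166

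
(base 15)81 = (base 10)121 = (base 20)61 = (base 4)1321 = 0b1111001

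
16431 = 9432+6999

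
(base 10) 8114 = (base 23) f7i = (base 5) 224424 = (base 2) 1111110110010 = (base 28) a9m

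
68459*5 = 342295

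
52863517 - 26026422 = 26837095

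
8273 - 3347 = 4926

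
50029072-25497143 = 24531929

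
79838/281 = 284 + 34/281≈284.12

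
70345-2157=68188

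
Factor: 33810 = 2^1 * 3^1 * 5^1 * 7^2 * 23^1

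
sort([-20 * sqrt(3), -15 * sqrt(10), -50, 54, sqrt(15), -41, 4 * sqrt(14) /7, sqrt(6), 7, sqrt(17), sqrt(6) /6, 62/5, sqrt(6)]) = [-50, -15 * sqrt(10), -41, -20 * sqrt(3), sqrt(6) /6, 4 * sqrt(14) /7, sqrt(6), sqrt(6), sqrt(15), sqrt(17), 7, 62/5, 54]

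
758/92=379/46 ≈ 8.24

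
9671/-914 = -10 - 531/914 ≈ -10.58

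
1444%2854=1444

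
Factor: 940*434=2^3*5^1*7^1*31^1*47^1=407960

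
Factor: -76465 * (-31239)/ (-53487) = -1 * 5^1 * 7^ (-1) * 13^1 * 41^1 * 89^1 * 283^ (-1) * 373^1 = -88470005/1981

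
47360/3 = 15786 + 2/3 ≈ 15786.67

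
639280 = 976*655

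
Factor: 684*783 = 2^2*3^5*19^1*29^1 = 535572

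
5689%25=14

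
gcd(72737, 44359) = 7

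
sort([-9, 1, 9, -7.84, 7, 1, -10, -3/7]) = [-10, -9, -7.84, -3/7, 1, 1, 7, 9]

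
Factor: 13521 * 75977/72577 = 3^1 * 11^1 * 4507^1 * 6907^1 * 72577^(-1) = 1027285017/72577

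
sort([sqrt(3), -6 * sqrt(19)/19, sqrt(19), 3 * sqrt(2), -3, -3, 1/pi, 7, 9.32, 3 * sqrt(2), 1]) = [-3, -3, -6 * sqrt(19)/19, 1/pi, 1, sqrt(3), 3 * sqrt(2), 3 * sqrt(2), sqrt(19), 7, 9.32]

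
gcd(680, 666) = 2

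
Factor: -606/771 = -1 * 2^1 * 101^1 * 257^ (-1) = -202/257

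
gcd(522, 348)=174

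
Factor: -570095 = -1*5^1*17^1*19^1*353^1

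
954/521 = 1+433/521 ≈ 1.83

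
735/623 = 1 + 16/89 ≈ 1.18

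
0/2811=0=0.00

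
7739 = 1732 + 6007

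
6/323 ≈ 0.0186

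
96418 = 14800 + 81618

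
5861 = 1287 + 4574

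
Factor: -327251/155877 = -1*3^(-1)*223^(-1)*233^(-1)*327251^1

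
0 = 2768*0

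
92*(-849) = -78108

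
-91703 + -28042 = -119745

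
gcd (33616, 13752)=1528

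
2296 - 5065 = -2769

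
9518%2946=680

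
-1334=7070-8404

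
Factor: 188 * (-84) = -1 * 2^4 * 3^1 * 7^1 * 47^1 = -15792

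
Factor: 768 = 2^8*3^1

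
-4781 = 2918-7699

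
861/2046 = 287/682 ≈ 0.421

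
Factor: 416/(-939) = -1 * 2^5 * 3^(-1) * 13^1 * 313^(-1)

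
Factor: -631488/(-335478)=2^5*17^(-1)=32/17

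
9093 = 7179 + 1914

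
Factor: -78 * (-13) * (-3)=-1 * 2^1 * 3^2 * 13^2=-3042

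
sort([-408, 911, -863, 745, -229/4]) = [-863, -408, -229/4, 745, 911]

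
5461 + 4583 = 10044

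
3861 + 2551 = 6412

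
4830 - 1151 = 3679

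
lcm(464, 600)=34800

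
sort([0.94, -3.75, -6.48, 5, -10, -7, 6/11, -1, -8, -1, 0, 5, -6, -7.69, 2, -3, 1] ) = [-10, -8, -7.69, -7, -6.48, -6, -3.75, -3, -1, -1, 0, 6/11, 0.94, 1, 2, 5, 5] 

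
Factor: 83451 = 3^1 * 27817^1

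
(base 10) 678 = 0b1010100110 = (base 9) 833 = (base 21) 1b6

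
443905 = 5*88781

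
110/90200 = 1/820 ≈ 0.00122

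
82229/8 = 10278 + 5/8 ≈ 10278.63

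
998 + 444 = 1442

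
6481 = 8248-1767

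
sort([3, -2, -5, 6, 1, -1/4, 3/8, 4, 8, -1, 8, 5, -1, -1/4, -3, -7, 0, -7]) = [-7, -7, -5, -3, -2, -1, -1, -1/4, -1/4, 0, 3/8, 1, 3, 4, 5, 6, 8, 8]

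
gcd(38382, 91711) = 1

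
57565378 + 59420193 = 116985571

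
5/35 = 1/7 ≈ 0.143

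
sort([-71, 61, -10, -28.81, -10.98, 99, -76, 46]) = [-76, -71, -28.81, -10.98, -10, 46, 61, 99]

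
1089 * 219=238491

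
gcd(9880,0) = 9880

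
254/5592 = 127/2796≈0.0454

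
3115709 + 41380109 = 44495818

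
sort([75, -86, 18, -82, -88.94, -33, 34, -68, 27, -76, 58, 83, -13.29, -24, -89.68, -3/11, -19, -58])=[-89.68, -88.94, -86, -82, -76, -68, -58, -33, -24, -19, -13.29, -3/11, 18, 27, 34, 58, 75, 83]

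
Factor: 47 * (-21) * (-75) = 3^2 * 5^2 * 7^1 * 47^1 = 74025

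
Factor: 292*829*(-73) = -1*2^2*73^2*829^1 = -17670964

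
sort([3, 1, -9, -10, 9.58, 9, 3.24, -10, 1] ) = [-10, -10, -9, 1, 1, 3, 3.24, 9, 9.58] 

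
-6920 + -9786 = -16706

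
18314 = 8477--9837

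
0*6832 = 0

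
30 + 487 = 517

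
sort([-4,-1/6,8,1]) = [-4,-1/6,1,8]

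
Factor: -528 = -1*2^4*3^1*11^1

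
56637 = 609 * 93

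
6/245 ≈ 0.0245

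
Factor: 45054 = 2^1*3^2*2503^1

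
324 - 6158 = -5834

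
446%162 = 122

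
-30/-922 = 15/461 ≈ 0.0325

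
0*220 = 0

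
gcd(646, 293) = 1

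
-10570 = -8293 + -2277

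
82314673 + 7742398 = 90057071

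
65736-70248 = -4512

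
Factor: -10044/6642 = -1*2^1*31^1*41^(-1) = -62/41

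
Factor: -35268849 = -1*3^2*7^1*11^1*50893^1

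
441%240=201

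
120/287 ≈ 0.418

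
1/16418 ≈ 0.0000609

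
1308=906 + 402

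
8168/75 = 108+68/75 ≈ 108.91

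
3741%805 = 521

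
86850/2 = 43425 = 43425.00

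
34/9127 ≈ 0.00373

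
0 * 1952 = 0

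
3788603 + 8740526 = 12529129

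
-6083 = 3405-9488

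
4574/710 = 6+157/355 ≈ 6.44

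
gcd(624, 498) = 6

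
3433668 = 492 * 6979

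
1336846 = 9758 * 137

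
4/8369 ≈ 0.000478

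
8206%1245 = 736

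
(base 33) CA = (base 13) 253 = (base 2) 110010110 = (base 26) FG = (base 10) 406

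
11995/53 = 226+17/53 ≈ 226.32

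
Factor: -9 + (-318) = -1*3^1*109^1 = -327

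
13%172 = 13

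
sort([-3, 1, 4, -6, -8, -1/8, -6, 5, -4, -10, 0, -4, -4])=[-10, -8, -6, -6, -4, -4, -4, -3, -1/8, 0, 1, 4, 5]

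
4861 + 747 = 5608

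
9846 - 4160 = 5686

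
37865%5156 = 1773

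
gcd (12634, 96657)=1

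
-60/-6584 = 15/1646 ≈ 0.00911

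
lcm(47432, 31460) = 3083080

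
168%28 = 0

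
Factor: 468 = 2^2*3^2*13^1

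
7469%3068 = 1333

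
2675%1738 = 937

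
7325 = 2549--4776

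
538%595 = 538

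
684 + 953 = 1637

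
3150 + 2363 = 5513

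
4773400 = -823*(-5800)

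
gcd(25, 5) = 5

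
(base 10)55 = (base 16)37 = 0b110111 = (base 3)2001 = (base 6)131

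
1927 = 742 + 1185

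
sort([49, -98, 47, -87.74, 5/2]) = [-98, -87.74, 5/2, 47, 49]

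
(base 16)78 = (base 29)44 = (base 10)120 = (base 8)170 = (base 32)3o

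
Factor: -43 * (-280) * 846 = 2^4 * 3^2 * 5^1 * 7^1 * 43^1 * 47^1 = 10185840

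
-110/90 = -1 - 2/9 ≈ -1.22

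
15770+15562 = 31332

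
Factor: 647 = 647^1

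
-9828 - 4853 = -14681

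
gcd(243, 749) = 1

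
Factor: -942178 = -1*2^1*471089^1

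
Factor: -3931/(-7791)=3^(-1)*7^(-2)*53^(-1)*3931^1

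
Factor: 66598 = 2^1*7^1*67^1*71^1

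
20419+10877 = 31296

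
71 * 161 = 11431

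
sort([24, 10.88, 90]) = [10.88, 24, 90]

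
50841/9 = 5649 = 5649.00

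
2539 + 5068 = 7607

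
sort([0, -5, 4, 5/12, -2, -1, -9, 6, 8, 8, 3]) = [-9, -5, -2, -1, 0, 5/12, 3, 4, 6, 8, 8]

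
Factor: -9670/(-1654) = 5^1*827^(-1)*967^1 = 4835/827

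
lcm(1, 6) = 6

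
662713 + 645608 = 1308321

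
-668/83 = -8 - 4/83 ≈ -8.05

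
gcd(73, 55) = 1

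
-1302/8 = -162 - 3/4 = -162.75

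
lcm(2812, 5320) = 196840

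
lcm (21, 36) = 252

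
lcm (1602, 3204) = 3204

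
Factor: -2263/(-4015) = 5^(-1)*11^(-1)*31^1 = 31/55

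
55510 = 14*3965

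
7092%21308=7092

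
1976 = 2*988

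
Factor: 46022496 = 2^5*3^1*13^1*36877^1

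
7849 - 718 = 7131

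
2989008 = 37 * 80784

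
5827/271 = 21 + 136/271 ≈ 21.50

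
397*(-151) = -59947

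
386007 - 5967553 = -5581546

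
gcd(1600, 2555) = 5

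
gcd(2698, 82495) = 1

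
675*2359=1592325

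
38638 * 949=36667462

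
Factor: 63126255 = 3^1 * 5^1 * 37^1 * 107^1 * 1063^1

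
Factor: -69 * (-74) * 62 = 2^2 * 3^1 * 23^1 * 31^1 * 37^1 = 316572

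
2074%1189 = 885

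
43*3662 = 157466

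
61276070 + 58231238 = 119507308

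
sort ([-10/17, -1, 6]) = [-1, -10/17, 6]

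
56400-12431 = 43969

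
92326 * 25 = 2308150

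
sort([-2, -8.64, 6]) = [-8.64, -2, 6]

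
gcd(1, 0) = 1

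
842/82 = 421/41 ≈ 10.27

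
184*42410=7803440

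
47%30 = 17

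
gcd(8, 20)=4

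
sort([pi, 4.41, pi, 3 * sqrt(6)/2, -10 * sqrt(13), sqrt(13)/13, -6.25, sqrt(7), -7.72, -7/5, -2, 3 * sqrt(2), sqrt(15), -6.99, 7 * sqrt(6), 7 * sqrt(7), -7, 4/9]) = [-10 * sqrt(13), -7.72, -7, -6.99, -6.25, -2, -7/5, sqrt(13)/13, 4/9, sqrt(7), pi, pi, 3 * sqrt(6)/2, sqrt(15), 3 * sqrt(2), 4.41, 7 * sqrt(6), 7 * sqrt(7)]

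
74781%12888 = 10341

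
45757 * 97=4438429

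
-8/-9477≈0.000844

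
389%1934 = 389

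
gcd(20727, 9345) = 21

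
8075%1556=295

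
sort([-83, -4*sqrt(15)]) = [-83, -4*sqrt(15)]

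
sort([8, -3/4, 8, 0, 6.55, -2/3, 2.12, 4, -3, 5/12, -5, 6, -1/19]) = [-5, -3, -3/4, -2/3, -1/19, 0, 5/12, 2.12, 4, 6, 6.55, 8, 8]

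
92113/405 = 227+178/405≈227.44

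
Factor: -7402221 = -1*3^2*29^1*79^1*359^1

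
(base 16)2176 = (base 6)103354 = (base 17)1caf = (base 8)20566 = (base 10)8566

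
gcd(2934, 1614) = 6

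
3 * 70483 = 211449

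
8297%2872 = 2553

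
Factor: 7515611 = 29^1*259159^1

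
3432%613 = 367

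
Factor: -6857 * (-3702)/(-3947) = -1 * 2^1 * 3^1 * 617^1 * 3947^(-1) * 6857^1 = -25384614/3947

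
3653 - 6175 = -2522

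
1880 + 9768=11648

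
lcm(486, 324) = 972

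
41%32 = 9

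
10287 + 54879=65166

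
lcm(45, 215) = 1935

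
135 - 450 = -315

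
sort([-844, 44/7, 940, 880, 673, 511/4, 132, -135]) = [-844, -135, 44/7, 511/4, 132, 673, 880, 940]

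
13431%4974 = 3483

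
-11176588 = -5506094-5670494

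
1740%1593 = 147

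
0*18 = 0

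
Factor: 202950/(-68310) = -1*3^(-1)*5^1*23^(-1)*41^1 = -205/69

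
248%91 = 66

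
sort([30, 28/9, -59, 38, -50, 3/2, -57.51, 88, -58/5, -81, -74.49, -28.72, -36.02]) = [-81, -74.49, -59, -57.51, -50, -36.02, -28.72, -58/5, 3/2, 28/9, 30, 38, 88]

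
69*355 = 24495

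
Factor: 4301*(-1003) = -1*11^1*17^2*23^1*59^1 = -4313903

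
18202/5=3640 + 2/5=3640.40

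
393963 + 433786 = 827749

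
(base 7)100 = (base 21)27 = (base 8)61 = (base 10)49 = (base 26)1n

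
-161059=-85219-75840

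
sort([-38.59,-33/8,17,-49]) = [-49,-38.59,-33/8,17]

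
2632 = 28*94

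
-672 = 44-716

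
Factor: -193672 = -1*2^3*43^1*563^1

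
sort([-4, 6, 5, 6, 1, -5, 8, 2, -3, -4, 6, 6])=[-5, -4, -4, -3, 1, 2, 5, 6, 6, 6, 6, 8]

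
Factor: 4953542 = 2^1*11^1*225161^1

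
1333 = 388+945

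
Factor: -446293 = -1*446293^1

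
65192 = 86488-21296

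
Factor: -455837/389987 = -1*13^(-1)*23^1*131^(-1)*229^(-1)*19819^1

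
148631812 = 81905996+66725816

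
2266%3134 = 2266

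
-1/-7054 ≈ 0.000142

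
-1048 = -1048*1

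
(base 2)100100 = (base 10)36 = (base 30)16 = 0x24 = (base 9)40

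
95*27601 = 2622095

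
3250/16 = 203 + 1/8 ≈ 203.13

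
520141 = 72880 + 447261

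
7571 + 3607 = 11178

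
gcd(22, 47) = 1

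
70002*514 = 35981028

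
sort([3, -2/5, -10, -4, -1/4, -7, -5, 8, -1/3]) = [-10, -7, -5, -4, -2/5, -1/3, -1/4, 3, 8]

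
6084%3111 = 2973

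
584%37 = 29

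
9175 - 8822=353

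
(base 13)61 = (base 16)4f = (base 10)79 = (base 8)117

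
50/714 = 25/357 ≈ 0.0700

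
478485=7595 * 63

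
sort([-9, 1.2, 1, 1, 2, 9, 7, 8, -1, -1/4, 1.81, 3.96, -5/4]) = [-9, -5/4, -1, -1/4, 1, 1, 1.2, 1.81, 2, 3.96, 7, 8, 9]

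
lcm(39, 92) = 3588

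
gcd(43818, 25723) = 1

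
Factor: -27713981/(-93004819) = 27713981^1 * 93004819^(-1)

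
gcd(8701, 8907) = 1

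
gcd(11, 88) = 11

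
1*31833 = 31833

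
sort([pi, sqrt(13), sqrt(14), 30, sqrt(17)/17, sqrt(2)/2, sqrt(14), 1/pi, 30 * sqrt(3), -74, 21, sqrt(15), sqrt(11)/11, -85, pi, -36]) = [-85, -74, -36, sqrt(17)/17, sqrt(11)/11, 1/pi, sqrt(2)/2, pi, pi, sqrt(13), sqrt(14), sqrt(14), sqrt(15), 21, 30, 30 * sqrt(3)]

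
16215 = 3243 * 5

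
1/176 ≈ 0.00568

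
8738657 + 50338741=59077398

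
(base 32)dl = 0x1b5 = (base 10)437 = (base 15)1e2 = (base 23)j0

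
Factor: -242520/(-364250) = 2^2 * 3^1 * 5^(-2) * 31^(-1) * 43^1 = 516/775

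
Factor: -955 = -1*5^1*191^1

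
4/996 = 1/249 ≈ 0.00402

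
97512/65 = 1500+12/65 ≈ 1500.18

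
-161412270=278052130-439464400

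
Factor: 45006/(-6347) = -1 * 2^1 * 3^1 * 11^(-1) * 13^1 = -78/11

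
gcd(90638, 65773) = 1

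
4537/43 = 105 + 22/43 ≈ 105.51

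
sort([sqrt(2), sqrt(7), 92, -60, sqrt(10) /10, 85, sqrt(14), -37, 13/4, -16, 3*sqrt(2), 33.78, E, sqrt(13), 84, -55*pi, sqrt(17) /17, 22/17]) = [-55*pi, -60, -37, -16, sqrt(17) /17, sqrt(10) /10, 22/17, sqrt(2), sqrt(7), E, 13/4, sqrt(13), sqrt(14), 3*sqrt(2), 33.78, 84, 85, 92]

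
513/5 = 102 + 3/5 = 102.60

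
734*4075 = 2991050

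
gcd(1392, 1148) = 4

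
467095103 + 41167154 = 508262257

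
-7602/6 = -1267 = -1267.00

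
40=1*40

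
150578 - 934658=-784080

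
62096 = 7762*8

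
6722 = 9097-2375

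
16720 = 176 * 95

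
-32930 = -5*6586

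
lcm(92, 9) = 828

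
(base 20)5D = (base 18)65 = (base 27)45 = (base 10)113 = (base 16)71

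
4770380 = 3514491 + 1255889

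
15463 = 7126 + 8337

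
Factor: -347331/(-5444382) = 2^(-1)*115777^1*907397^(-1) = 115777/1814794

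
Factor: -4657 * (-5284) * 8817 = 2^2 * 3^1 * 1321^1 * 2939^1 * 4657^1 = 216965103396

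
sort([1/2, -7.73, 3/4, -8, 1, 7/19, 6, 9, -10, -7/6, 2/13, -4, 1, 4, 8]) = [-10, -8, -7.73, -4, -7/6, 2/13, 7/19, 1/2, 3/4, 1, 1, 4, 6, 8, 9]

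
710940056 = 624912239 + 86027817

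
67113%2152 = 401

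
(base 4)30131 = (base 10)797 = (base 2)1100011101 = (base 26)14h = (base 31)pm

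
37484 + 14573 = 52057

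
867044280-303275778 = 563768502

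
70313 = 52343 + 17970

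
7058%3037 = 984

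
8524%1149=481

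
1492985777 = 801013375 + 691972402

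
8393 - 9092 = -699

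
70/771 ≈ 0.0908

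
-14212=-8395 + -5817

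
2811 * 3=8433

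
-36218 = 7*(-5174)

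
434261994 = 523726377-89464383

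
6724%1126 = 1094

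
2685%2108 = 577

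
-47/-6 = 7 + 5/6≈7.83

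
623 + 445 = 1068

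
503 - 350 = 153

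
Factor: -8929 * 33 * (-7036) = 2^2 * 3^1 * 11^1 * 1759^1 * 8929^1 = 2073206652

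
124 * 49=6076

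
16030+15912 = 31942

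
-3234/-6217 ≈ 0.520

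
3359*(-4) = -13436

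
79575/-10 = -15915/2 = -7957.50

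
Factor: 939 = 3^1*313^1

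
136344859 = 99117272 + 37227587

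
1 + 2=3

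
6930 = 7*990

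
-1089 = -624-465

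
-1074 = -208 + -866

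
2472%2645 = 2472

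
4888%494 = 442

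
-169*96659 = -16335371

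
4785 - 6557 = -1772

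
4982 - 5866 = -884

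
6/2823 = 2/941 ≈ 0.00213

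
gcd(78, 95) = 1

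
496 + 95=591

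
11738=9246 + 2492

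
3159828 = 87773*36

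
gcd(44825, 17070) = 5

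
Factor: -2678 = -1*2^1*13^1*103^1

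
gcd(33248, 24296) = 8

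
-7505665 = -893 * 8405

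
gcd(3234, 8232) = 294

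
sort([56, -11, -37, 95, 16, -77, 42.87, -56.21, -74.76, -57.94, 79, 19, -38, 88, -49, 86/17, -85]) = [-85, -77, -74.76, -57.94, -56.21, -49, -38, -37, -11, 86/17, 16, 19, 42.87, 56, 79, 88, 95]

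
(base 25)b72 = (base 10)7052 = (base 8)15614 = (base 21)fkh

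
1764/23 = 76 + 16/23 ≈ 76.70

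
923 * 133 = 122759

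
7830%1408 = 790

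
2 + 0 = 2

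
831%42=33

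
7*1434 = 10038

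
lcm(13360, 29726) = 1189040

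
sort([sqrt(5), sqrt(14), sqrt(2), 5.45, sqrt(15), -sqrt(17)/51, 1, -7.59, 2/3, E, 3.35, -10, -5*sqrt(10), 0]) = [-5*sqrt(10), -10, -7.59, -sqrt(17)/51, 0, 2/3, 1, sqrt(2), sqrt(5), E, 3.35, sqrt(14), sqrt(15), 5.45]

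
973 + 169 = 1142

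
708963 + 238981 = 947944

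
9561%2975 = 636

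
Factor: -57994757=-1*47^1*571^1*2161^1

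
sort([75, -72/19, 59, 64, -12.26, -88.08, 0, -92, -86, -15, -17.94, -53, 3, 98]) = [-92, -88.08, -86, -53, -17.94, -15, -12.26, -72/19, 0, 3, 59, 64, 75, 98]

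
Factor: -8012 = -1 * 2^2 * 2003^1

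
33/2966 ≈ 0.0111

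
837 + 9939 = 10776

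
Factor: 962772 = 2^2*3^1*80231^1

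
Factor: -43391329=-1*877^1*49477^1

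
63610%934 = 98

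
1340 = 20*67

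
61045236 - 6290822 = 54754414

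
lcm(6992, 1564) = 118864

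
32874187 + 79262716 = 112136903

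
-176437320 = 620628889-797066209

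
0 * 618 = 0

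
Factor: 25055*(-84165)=-1*3^1*5^2*31^1*181^1*5011^1=-2108754075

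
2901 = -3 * (-967)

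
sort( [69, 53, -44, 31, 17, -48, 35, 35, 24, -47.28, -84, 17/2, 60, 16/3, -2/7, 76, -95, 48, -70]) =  [-95, -84, -70, -48, -47.28, -44, -2/7, 16/3, 17/2, 17, 24, 31, 35, 35, 48, 53, 60, 69, 76]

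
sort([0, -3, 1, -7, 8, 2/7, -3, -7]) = [-7, -7, -3, -3, 0, 2/7, 1, 8]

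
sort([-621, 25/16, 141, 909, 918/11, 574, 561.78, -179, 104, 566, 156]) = [-621, -179, 25/16, 918/11, 104, 141, 156, 561.78, 566, 574, 909]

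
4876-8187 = -3311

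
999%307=78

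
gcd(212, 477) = 53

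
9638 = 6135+3503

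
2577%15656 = 2577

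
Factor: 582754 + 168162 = 2^2*227^1*827^1 = 750916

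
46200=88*525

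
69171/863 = 80 + 131/863 ≈ 80.15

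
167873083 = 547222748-379349665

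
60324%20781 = 18762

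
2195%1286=909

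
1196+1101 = 2297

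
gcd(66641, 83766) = 1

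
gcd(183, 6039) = 183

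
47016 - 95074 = -48058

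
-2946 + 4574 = 1628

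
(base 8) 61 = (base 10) 49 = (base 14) 37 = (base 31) 1i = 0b110001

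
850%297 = 256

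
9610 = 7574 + 2036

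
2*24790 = 49580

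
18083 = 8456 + 9627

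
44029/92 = 478 + 53/92 ≈ 478.58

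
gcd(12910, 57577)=1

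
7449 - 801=6648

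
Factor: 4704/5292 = 2^3*3^(-2) = 8/9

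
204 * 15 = 3060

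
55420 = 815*68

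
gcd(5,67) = 1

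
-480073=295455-775528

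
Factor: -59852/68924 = -1 * 13^1 * 1151^1 * 17231^(-1) = -14963/17231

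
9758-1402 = 8356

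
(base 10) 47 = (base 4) 233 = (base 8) 57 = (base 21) 25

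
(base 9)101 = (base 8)122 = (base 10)82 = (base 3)10001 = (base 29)2o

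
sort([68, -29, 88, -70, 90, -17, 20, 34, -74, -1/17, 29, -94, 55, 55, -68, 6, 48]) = [-94, -74, -70, -68, -29, -17, -1/17, 6, 20, 29, 34, 48, 55, 55, 68, 88, 90]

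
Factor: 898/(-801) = -1 * 2^1 * 3^(-2) * 89^(-1) * 449^1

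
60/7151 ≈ 0.00839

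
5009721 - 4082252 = 927469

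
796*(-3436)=-2735056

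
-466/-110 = 4 + 13/55 ≈ 4.24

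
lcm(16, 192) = 192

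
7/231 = 1/33 ≈ 0.0303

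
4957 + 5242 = 10199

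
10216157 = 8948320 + 1267837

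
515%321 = 194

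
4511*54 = 243594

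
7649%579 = 122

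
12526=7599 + 4927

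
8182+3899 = 12081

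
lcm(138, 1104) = 1104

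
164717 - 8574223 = -8409506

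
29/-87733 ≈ -0.000331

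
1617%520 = 57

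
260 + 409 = 669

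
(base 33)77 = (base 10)238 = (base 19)ca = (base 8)356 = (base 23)a8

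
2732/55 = 49 + 37/55 ≈ 49.67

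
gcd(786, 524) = 262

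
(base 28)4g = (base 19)6e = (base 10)128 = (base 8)200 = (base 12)a8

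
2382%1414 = 968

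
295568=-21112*(-14)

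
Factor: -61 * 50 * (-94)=2^2 * 5^2 * 47^1 * 61^1=286700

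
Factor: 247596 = 2^2 * 3^1 * 47^1 * 439^1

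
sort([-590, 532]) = [-590, 532]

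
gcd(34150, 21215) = 5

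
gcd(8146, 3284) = 2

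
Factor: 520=2^3 * 5^1 * 13^1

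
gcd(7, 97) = 1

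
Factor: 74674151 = 74674151^1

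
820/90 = 82/9 ≈ 9.11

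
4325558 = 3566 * 1213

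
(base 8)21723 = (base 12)5383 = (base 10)9171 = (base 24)fm3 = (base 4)2033103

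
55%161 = 55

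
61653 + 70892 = 132545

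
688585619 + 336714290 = 1025299909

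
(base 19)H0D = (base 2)1100000000110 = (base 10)6150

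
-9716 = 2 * (-4858)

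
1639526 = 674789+964737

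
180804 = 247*732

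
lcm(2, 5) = 10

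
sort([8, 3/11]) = [3/11, 8]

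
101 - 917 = -816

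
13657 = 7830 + 5827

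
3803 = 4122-319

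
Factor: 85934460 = 2^2*3^1*5^1*379^1*3779^1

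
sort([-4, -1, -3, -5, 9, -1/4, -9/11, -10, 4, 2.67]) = [-10, -5, -4, -3, -1, -9/11, -1/4, 2.67, 4, 9]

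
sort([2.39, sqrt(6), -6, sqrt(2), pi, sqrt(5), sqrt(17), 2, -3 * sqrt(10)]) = [-3 * sqrt(10), -6, sqrt(2), 2, sqrt(5), 2.39, sqrt(6), pi, sqrt(17)]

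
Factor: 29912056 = 2^3*59^1*127^1*499^1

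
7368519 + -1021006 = 6347513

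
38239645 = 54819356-16579711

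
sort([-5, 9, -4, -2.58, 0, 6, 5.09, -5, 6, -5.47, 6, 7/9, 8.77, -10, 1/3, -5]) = [-10, -5.47, -5, -5, -5, -4, -2.58, 0, 1/3, 7/9, 5.09, 6, 6, 6, 8.77, 9]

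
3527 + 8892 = 12419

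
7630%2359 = 553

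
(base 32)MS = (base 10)732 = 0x2DC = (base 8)1334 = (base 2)1011011100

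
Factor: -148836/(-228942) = 2^1*3^(-1)*7^(-1)*23^(-1)*157^1 = 314/483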